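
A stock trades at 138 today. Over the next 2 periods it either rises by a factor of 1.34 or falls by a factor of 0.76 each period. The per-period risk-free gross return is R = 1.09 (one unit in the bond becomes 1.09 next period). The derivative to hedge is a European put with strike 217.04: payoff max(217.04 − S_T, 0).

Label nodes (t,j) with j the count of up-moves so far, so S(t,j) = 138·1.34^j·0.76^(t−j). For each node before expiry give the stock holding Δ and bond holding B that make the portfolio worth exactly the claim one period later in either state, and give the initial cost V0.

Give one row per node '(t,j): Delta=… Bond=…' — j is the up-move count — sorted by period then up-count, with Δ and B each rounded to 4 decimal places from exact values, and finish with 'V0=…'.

(0,0): Delta=-0.7994 Bond=163.3806
(1,0): Delta=-1.0000 Bond=199.1193
(1,1): Delta=-0.7133 Bond=162.1498
V0=53.0574

Under the risk-neutral measure, an up-move has probability p* = (R−d)/(u−d) = 0.5690 and values discount at R = 1.09.
At expiry t=2: V(2,0)=137.3312, V(2,1)=76.5008, V(2,2)=0.0000
  t=1,j=0: stock 104.8800 → up 140.5392 (V=76.5008), down 79.7088 (V=137.3312). Price 94.2393; hedge Δ=-1.0000, bond B=199.1193.
  t=1,j=1: stock 184.9200 → up 247.7928 (V=0.0000), down 140.5392 (V=76.5008). Price 30.2518; hedge Δ=-0.7133, bond B=162.1498.
  t=0,j=0: stock 138.0000 → up 184.9200 (V=30.2518), down 104.8800 (V=94.2393). Price 53.0574; hedge Δ=-0.7994, bond B=163.3806.
Each (Δ,B) replicates both successor values, so the strategy is self-financing and V0 is arbitrage-free.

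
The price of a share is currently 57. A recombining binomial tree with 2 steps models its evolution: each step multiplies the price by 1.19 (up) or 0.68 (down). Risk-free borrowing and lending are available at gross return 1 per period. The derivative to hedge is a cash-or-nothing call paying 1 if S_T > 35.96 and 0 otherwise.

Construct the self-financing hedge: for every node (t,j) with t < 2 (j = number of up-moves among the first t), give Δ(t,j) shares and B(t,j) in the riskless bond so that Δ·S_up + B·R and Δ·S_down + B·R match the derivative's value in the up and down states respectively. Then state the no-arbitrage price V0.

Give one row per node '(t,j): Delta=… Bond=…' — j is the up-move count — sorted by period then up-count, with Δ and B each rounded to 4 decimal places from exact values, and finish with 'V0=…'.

(0,0): Delta=0.0128 Bond=0.1307
(1,0): Delta=0.0506 Bond=-1.3333
(1,1): Delta=0.0000 Bond=1.0000
V0=0.8612

No-arbitrage ⇒ martingale measure with p* = (R−d)/(u−d) = 0.6275.
Payoff layer (t=2): V(2,0)=0.0000, V(2,1)=1.0000, V(2,2)=1.0000
Node (1,0) S=38.7600: V=(p*·1.0000+(1−p*)·0.0000)/1=0.6275; Δ=(1.0000−0.0000)/(46.1244−26.3568)=0.0506; B=V−Δ·S=-1.3333
Node (1,1) S=67.8300: V=(p*·1.0000+(1−p*)·1.0000)/1=1.0000; Δ=(1.0000−1.0000)/(80.7177−46.1244)=0.0000; B=V−Δ·S=1.0000
Node (0,0) S=57.0000: V=(p*·1.0000+(1−p*)·0.6275)/1=0.8612; Δ=(1.0000−0.6275)/(67.8300−38.7600)=0.0128; B=V−Δ·S=0.1307
The time-0 hedge costs 0.8612, which is the no-arbitrage price.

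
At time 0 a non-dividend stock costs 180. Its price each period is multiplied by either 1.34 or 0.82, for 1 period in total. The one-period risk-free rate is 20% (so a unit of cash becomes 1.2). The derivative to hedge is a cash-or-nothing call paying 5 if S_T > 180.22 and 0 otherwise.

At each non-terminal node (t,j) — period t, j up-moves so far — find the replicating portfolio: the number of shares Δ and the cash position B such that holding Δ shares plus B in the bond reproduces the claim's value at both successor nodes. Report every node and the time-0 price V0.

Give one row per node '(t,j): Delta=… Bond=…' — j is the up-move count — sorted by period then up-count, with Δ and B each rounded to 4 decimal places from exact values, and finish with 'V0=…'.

The replicating-portfolio and risk-neutral prices coincide; use p* = (1.2−0.82)/(1.34−0.82) = 0.7308 for the latter.
Payoff layer (t=1): V(1,0)=0.0000, V(1,1)=5.0000
Node (0,0) S=180.0000: V=(p*·5.0000+(1−p*)·0.0000)/1.2=3.0449; Δ=(5.0000−0.0000)/(241.2000−147.6000)=0.0534; B=V−Δ·S=-6.5705
Root portfolio cost Δ·180+B reproduces V0=3.0449.

(0,0): Delta=0.0534 Bond=-6.5705
V0=3.0449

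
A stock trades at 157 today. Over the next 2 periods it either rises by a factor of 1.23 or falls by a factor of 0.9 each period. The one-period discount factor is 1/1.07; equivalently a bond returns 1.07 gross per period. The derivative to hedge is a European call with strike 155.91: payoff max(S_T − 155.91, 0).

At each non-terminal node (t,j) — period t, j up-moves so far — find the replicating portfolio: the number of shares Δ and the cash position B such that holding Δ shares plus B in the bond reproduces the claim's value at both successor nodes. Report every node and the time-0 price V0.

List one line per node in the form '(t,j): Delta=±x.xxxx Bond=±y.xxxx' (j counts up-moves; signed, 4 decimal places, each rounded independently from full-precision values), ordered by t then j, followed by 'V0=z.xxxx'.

No-arbitrage ⇒ martingale measure with p* = (R−d)/(u−d) = 0.5152.
Terminal payoffs: V(2,0)=0.0000, V(2,1)=17.8890, V(2,2)=81.6153
(1,0): S=141.3000. Δ = (V_up−V_dn)/(S_up−S_dn) = (17.8890−0.0000)/(173.7990−127.1700) = 0.3836. V = [p*·17.8890 + (1−p*)·0.0000]/1.07 = 8.6127. B = V − Δ·S = -45.5964.
(1,1): S=193.1100. Δ = (V_up−V_dn)/(S_up−S_dn) = (81.6153−17.8890)/(237.5253−173.7990) = 1.0000. V = [p*·81.6153 + (1−p*)·17.8890]/1.07 = 47.3997. B = V − Δ·S = -145.7103.
(0,0): S=157.0000. Δ = (V_up−V_dn)/(S_up−S_dn) = (47.3997−8.6127)/(193.1100−141.3000) = 0.7486. V = [p*·47.3997 + (1−p*)·8.6127]/1.07 = 26.7232. B = V − Δ·S = -90.8133.
The time-0 hedge costs 26.7232, which is the no-arbitrage price.

(0,0): Delta=0.7486 Bond=-90.8133
(1,0): Delta=0.3836 Bond=-45.5964
(1,1): Delta=1.0000 Bond=-145.7103
V0=26.7232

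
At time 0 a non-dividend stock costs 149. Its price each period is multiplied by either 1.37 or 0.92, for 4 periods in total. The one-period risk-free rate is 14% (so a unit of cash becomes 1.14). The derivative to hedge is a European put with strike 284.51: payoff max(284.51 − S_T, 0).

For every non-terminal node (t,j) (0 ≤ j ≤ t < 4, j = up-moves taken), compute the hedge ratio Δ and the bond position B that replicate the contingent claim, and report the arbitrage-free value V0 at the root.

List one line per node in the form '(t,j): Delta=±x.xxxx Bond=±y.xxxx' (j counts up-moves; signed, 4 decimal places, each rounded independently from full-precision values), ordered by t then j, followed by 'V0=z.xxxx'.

(0,0): Delta=-0.5464 Bond=118.6155
(1,0): Delta=-0.7973 Bond=169.6177
(1,1): Delta=-0.3703 Bond=99.2622
(2,0): Delta=-1.0000 Bond=218.9212
(2,1): Delta=-0.6551 Bond=166.6455
(2,2): Delta=-0.1703 Bond=57.2412
(3,0): Delta=-1.0000 Bond=249.5702
(3,1): Delta=-1.0000 Bond=249.5702
(3,2): Delta=-0.4129 Bond=127.6727
(3,3): Delta=0.0000 Bond=0.0000
V0=37.1975

Risk-neutral probability p* = (R−d)/(u−d) = (1.14−0.92)/(1.37−0.92) = 0.4889.
Payoff layer (t=4): V(4,0)=177.7674, V(4,1)=125.5564, V(4,2)=47.8074, V(4,3)=0.0000, V(4,4)=0.0000
  t=3,j=0: stock 116.0245 → up 158.9536 (V=125.5564), down 106.7426 (V=177.7674). Price 133.5457; hedge Δ=-1.0000, bond B=249.5702.
  t=3,j=1: stock 172.7756 → up 236.7026 (V=47.8074), down 158.9536 (V=125.5564). Price 76.7945; hedge Δ=-1.0000, bond B=249.5702.
  t=3,j=2: stock 257.2855 → up 352.4811 (V=0.0000), down 236.7026 (V=47.8074). Price 21.4341; hedge Δ=-0.4129, bond B=127.6727.
  t=3,j=3: stock 383.1316 → up 524.8903 (V=0.0000), down 352.4811 (V=0.0000). Price 0.0000; hedge Δ=0.0000, bond B=0.0000.
  t=2,j=0: stock 126.1136 → up 172.7756 (V=76.7945), down 116.0245 (V=133.5457). Price 92.8076; hedge Δ=-1.0000, bond B=218.9212.
  t=2,j=1: stock 187.7996 → up 257.2855 (V=21.4341), down 172.7756 (V=76.7945). Price 43.6223; hedge Δ=-0.6551, bond B=166.6455.
  t=2,j=2: stock 279.6581 → up 383.1316 (V=0.0000), down 257.2855 (V=21.4341). Price 9.6098; hedge Δ=-0.1703, bond B=57.2412.
  t=1,j=0: stock 137.0800 → up 187.7996 (V=43.6223), down 126.1136 (V=92.8076). Price 60.3171; hedge Δ=-0.7973, bond B=169.6177.
  t=1,j=1: stock 204.1300 → up 279.6581 (V=9.6098), down 187.7996 (V=43.6223). Price 23.6789; hedge Δ=-0.3703, bond B=99.2622.
  t=0,j=0: stock 149.0000 → up 204.1300 (V=23.6789), down 137.0800 (V=60.3171). Price 37.1975; hedge Δ=-0.5464, bond B=118.6155.
Self-financing check: at every node Δ·S+B equals the discounted successor values.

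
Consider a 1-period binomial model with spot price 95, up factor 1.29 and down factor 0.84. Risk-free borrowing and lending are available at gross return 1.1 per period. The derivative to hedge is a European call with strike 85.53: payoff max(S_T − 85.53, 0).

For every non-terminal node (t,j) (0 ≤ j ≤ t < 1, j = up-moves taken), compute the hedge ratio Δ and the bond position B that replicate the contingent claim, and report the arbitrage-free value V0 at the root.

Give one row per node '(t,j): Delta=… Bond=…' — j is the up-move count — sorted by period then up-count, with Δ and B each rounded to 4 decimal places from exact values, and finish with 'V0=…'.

Under the risk-neutral measure, an up-move has probability p* = (R−d)/(u−d) = 0.5778 and values discount at R = 1.1.
Terminal payoffs: V(1,0)=0.0000, V(1,1)=37.0200
  t=0,j=0: stock 95.0000 → up 122.5500 (V=37.0200), down 79.8000 (V=0.0000). Price 19.4448; hedge Δ=0.8660, bond B=-62.8218.
Self-financing check: at every node Δ·S+B equals the discounted successor values.

(0,0): Delta=0.8660 Bond=-62.8218
V0=19.4448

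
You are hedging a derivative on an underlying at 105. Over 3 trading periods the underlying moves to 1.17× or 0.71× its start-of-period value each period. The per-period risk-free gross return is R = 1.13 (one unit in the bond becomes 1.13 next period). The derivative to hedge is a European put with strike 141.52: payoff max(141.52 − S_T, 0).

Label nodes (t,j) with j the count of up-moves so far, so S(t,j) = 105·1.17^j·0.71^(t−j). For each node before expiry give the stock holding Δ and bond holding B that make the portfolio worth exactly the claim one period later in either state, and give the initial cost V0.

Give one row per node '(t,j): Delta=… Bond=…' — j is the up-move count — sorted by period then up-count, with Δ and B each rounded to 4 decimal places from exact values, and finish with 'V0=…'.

(0,0): Delta=-0.6398 Bond=74.3156
(1,0): Delta=-1.0000 Bond=110.8309
(1,1): Delta=-0.6190 Bond=81.4191
(2,0): Delta=-1.0000 Bond=125.2389
(2,1): Delta=-1.0000 Bond=125.2389
(2,2): Delta=-0.5969 Bond=88.8383
V0=7.1385

The replicating-portfolio and risk-neutral prices coincide; use p* = (1.13−0.71)/(1.17−0.71) = 0.9130 for the latter.
Terminal payoffs: V(3,0)=103.9393, V(3,1)=79.5913, V(3,2)=39.4685, V(3,3)=0.0000
(2,0): S=52.9305. Δ = (V_up−V_dn)/(S_up−S_dn) = (79.5913−103.9393)/(61.9287−37.5807) = -1.0000. V = [p*·79.5913 + (1−p*)·103.9393]/1.13 = 72.3084. B = V − Δ·S = 125.2389.
(2,1): S=87.2235. Δ = (V_up−V_dn)/(S_up−S_dn) = (39.4685−79.5913)/(102.0515−61.9287) = -1.0000. V = [p*·39.4685 + (1−p*)·79.5913]/1.13 = 38.0154. B = V − Δ·S = 125.2389.
(2,2): S=143.7345. Δ = (V_up−V_dn)/(S_up−S_dn) = (0.0000−39.4685)/(168.1694−102.0515) = -0.5969. V = [p*·0.0000 + (1−p*)·39.4685]/1.13 = 3.0372. B = V − Δ·S = 88.8383.
(1,0): S=74.5500. Δ = (V_up−V_dn)/(S_up−S_dn) = (38.0154−72.3084)/(87.2235−52.9305) = -1.0000. V = [p*·38.0154 + (1−p*)·72.3084]/1.13 = 36.2809. B = V − Δ·S = 110.8309.
(1,1): S=122.8500. Δ = (V_up−V_dn)/(S_up−S_dn) = (3.0372−38.0154)/(143.7345−87.2235) = -0.6190. V = [p*·3.0372 + (1−p*)·38.0154]/1.13 = 5.3795. B = V − Δ·S = 81.4191.
(0,0): S=105.0000. Δ = (V_up−V_dn)/(S_up−S_dn) = (5.3795−36.2809)/(122.8500−74.5500) = -0.6398. V = [p*·5.3795 + (1−p*)·36.2809]/1.13 = 7.1385. B = V − Δ·S = 74.3156.
Each (Δ,B) replicates both successor values, so the strategy is self-financing and V0 is arbitrage-free.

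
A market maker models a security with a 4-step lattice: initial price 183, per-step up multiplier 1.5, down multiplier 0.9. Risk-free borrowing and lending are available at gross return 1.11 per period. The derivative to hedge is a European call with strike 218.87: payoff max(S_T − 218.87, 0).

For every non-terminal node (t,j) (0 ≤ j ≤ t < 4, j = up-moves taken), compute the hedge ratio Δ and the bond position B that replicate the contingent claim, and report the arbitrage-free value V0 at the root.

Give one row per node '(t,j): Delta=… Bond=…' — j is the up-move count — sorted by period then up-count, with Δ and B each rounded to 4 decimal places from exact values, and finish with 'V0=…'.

Since d<R<u, set p* = (R−d)/(u−d) = 0.3500; price each node as the discounted p*-expectation of its children.
Terminal values V(4,·): V(4,0)=0.0000, V(4,1)=0.0000, V(4,2)=114.6475, V(4,3)=336.9925, V(4,4)=707.5675
(3,0): S=133.4070. Δ = (V_up−V_dn)/(S_up−S_dn) = (0.0000−0.0000)/(200.1105−120.0663) = 0.0000. V = [p*·0.0000 + (1−p*)·0.0000]/1.11 = 0.0000. B = V − Δ·S = 0.0000.
(3,1): S=222.3450. Δ = (V_up−V_dn)/(S_up−S_dn) = (114.6475−0.0000)/(333.5175−200.1105) = 0.8594. V = [p*·114.6475 + (1−p*)·0.0000]/1.11 = 36.1501. B = V − Δ·S = -154.9291.
(3,2): S=370.5750. Δ = (V_up−V_dn)/(S_up−S_dn) = (336.9925−114.6475)/(555.8625−333.5175) = 1.0000. V = [p*·336.9925 + (1−p*)·114.6475]/1.11 = 173.3948. B = V − Δ·S = -197.1802.
(3,3): S=617.6250. Δ = (V_up−V_dn)/(S_up−S_dn) = (707.5675−336.9925)/(926.4375−555.8625) = 1.0000. V = [p*·707.5675 + (1−p*)·336.9925]/1.11 = 420.4448. B = V − Δ·S = -197.1802.
(2,0): S=148.2300. Δ = (V_up−V_dn)/(S_up−S_dn) = (36.1501−0.0000)/(222.3450−133.4070) = 0.4065. V = [p*·36.1501 + (1−p*)·0.0000]/1.11 = 11.3987. B = V − Δ·S = -48.8515.
(2,1): S=247.0500. Δ = (V_up−V_dn)/(S_up−S_dn) = (173.3948−36.1501)/(370.5750−222.3450) = 0.9259. V = [p*·173.3948 + (1−p*)·36.1501]/1.11 = 75.8430. B = V − Δ·S = -152.8982.
(2,2): S=411.7500. Δ = (V_up−V_dn)/(S_up−S_dn) = (420.4448−173.3948)/(617.6250−370.5750) = 1.0000. V = [p*·420.4448 + (1−p*)·173.3948]/1.11 = 234.1102. B = V − Δ·S = -177.6398.
(1,0): S=164.7000. Δ = (V_up−V_dn)/(S_up−S_dn) = (75.8430−11.3987)/(247.0500−148.2300) = 0.6521. V = [p*·75.8430 + (1−p*)·11.3987]/1.11 = 30.5894. B = V − Δ·S = -76.8179.
(1,1): S=274.5000. Δ = (V_up−V_dn)/(S_up−S_dn) = (234.1102−75.8430)/(411.7500−247.0500) = 0.9609. V = [p*·234.1102 + (1−p*)·75.8430]/1.11 = 118.2311. B = V − Δ·S = -145.5475.
(0,0): S=183.0000. Δ = (V_up−V_dn)/(S_up−S_dn) = (118.2311−30.5894)/(274.5000−164.7000) = 0.7982. V = [p*·118.2311 + (1−p*)·30.5894]/1.11 = 55.1928. B = V − Δ·S = -90.8768.
The time-0 hedge costs 55.1928, which is the no-arbitrage price.

(0,0): Delta=0.7982 Bond=-90.8768
(1,0): Delta=0.6521 Bond=-76.8179
(1,1): Delta=0.9609 Bond=-145.5475
(2,0): Delta=0.4065 Bond=-48.8515
(2,1): Delta=0.9259 Bond=-152.8982
(2,2): Delta=1.0000 Bond=-177.6398
(3,0): Delta=0.0000 Bond=0.0000
(3,1): Delta=0.8594 Bond=-154.9291
(3,2): Delta=1.0000 Bond=-197.1802
(3,3): Delta=1.0000 Bond=-197.1802
V0=55.1928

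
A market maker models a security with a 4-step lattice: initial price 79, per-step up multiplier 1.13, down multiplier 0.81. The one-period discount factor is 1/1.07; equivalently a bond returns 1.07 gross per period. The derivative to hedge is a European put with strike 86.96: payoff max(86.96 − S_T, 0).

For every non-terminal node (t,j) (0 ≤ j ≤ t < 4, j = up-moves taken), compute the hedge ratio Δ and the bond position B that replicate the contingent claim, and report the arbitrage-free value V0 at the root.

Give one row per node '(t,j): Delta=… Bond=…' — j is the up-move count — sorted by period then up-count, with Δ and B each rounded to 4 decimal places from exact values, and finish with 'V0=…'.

The replicating-portfolio and risk-neutral prices coincide; use p* = (1.07−0.81)/(1.13−0.81) = 0.8125 for the latter.
Terminal values V(4,·): V(4,0)=52.9531, V(4,1)=39.5183, V(4,2)=20.7758, V(4,3)=0.0000, V(4,4)=0.0000
  t=3,j=0: stock 41.9838 → up 47.4417 (V=39.5183), down 34.0069 (V=52.9531). Price 39.2872; hedge Δ=-1.0000, bond B=81.2710.
  t=3,j=1: stock 58.5700 → up 66.1842 (V=20.7758), down 47.4417 (V=39.5183). Price 22.7010; hedge Δ=-1.0000, bond B=81.2710.
  t=3,j=2: stock 81.7088 → up 92.3310 (V=0.0000), down 66.1842 (V=20.7758). Price 3.6406; hedge Δ=-0.7946, bond B=68.5651.
  t=3,j=3: stock 113.9889 → up 128.8074 (V=0.0000), down 92.3310 (V=0.0000). Price 0.0000; hedge Δ=0.0000, bond B=0.0000.
  t=2,j=0: stock 51.8319 → up 58.5700 (V=22.7010), down 41.9838 (V=39.2872). Price 24.1223; hedge Δ=-1.0000, bond B=75.9542.
  t=2,j=1: stock 72.3087 → up 81.7088 (V=3.6406), down 58.5700 (V=22.7010). Price 6.7425; hedge Δ=-0.8237, bond B=66.3061.
  t=2,j=2: stock 100.8751 → up 113.9889 (V=0.0000), down 81.7088 (V=3.6406). Price 0.6380; hedge Δ=-0.1128, bond B=12.0149.
  t=1,j=0: stock 63.9900 → up 72.3087 (V=6.7425), down 51.8319 (V=24.1223). Price 9.3469; hedge Δ=-0.8488, bond B=63.6590.
  t=1,j=1: stock 89.2700 → up 100.8751 (V=0.6380), down 72.3087 (V=6.7425). Price 1.6659; hedge Δ=-0.2137, bond B=20.7425.
  t=0,j=0: stock 79.0000 → up 89.2700 (V=1.6659), down 63.9900 (V=9.3469). Price 2.9029; hedge Δ=-0.3038, bond B=26.9060.
The time-0 hedge costs 2.9029, which is the no-arbitrage price.

(0,0): Delta=-0.3038 Bond=26.9060
(1,0): Delta=-0.8488 Bond=63.6590
(1,1): Delta=-0.2137 Bond=20.7425
(2,0): Delta=-1.0000 Bond=75.9542
(2,1): Delta=-0.8237 Bond=66.3061
(2,2): Delta=-0.1128 Bond=12.0149
(3,0): Delta=-1.0000 Bond=81.2710
(3,1): Delta=-1.0000 Bond=81.2710
(3,2): Delta=-0.7946 Bond=68.5651
(3,3): Delta=0.0000 Bond=0.0000
V0=2.9029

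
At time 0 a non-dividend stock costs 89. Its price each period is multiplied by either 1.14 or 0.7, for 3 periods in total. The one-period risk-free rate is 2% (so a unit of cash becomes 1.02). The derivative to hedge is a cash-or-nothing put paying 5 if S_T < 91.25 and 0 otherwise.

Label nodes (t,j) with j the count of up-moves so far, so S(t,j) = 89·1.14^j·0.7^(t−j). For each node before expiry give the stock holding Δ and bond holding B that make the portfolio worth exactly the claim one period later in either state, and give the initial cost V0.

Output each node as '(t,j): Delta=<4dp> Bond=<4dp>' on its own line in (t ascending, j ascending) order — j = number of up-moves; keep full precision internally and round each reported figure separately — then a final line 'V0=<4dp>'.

(0,0): Delta=-0.0649 Bond=8.6763
(1,0): Delta=0.0000 Bond=4.8058
(1,1): Delta=-0.0799 Bond=10.3663
(2,0): Delta=0.0000 Bond=4.9020
(2,1): Delta=0.0000 Bond=4.9020
(2,2): Delta=-0.0982 Bond=12.7005
V0=2.8992

The replicating-portfolio and risk-neutral prices coincide; use p* = (1.02−0.7)/(1.14−0.7) = 0.7273 for the latter.
Terminal values V(3,·): V(3,0)=5.0000, V(3,1)=5.0000, V(3,2)=5.0000, V(3,3)=0.0000
Node (2,0) S=43.6100: V=(p*·5.0000+(1−p*)·5.0000)/1.02=4.9020; Δ=(5.0000−5.0000)/(49.7154−30.5270)=0.0000; B=V−Δ·S=4.9020
Node (2,1) S=71.0220: V=(p*·5.0000+(1−p*)·5.0000)/1.02=4.9020; Δ=(5.0000−5.0000)/(80.9651−49.7154)=0.0000; B=V−Δ·S=4.9020
Node (2,2) S=115.6644: V=(p*·0.0000+(1−p*)·5.0000)/1.02=1.3369; Δ=(0.0000−5.0000)/(131.8574−80.9651)=-0.0982; B=V−Δ·S=12.7005
Node (1,0) S=62.3000: V=(p*·4.9020+(1−p*)·4.9020)/1.02=4.8058; Δ=(4.9020−4.9020)/(71.0220−43.6100)=0.0000; B=V−Δ·S=4.8058
Node (1,1) S=101.4600: V=(p*·1.3369+(1−p*)·4.9020)/1.02=2.2639; Δ=(1.3369−4.9020)/(115.6644−71.0220)=-0.0799; B=V−Δ·S=10.3663
Node (0,0) S=89.0000: V=(p*·2.2639+(1−p*)·4.8058)/1.02=2.8992; Δ=(2.2639−4.8058)/(101.4600−62.3000)=-0.0649; B=V−Δ·S=8.6763
Root portfolio cost Δ·89+B reproduces V0=2.8992.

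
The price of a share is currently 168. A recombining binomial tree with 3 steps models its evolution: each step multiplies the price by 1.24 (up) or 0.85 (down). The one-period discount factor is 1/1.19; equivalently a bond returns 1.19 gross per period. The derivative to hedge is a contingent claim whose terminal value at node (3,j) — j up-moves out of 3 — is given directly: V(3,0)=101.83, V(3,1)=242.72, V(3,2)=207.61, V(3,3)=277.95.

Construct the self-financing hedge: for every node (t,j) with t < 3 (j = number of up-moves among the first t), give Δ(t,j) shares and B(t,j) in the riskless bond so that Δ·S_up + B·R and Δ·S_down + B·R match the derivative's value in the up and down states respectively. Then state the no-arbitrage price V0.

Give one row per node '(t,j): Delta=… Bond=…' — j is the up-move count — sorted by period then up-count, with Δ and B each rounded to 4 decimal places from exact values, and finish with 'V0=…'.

Since d<R<u, set p* = (R−d)/(u−d) = 0.8718; price each node as the discounted p*-expectation of its children.
At expiry t=3: V(3,0)=101.8300, V(3,1)=242.7200, V(3,2)=207.6100, V(3,3)=277.9500
(2,0): S=121.3800. Δ = (V_up−V_dn)/(S_up−S_dn) = (242.7200−101.8300)/(150.5112−103.1730) = 2.9762. V = [p*·242.7200 + (1−p*)·101.8300]/1.19 = 188.7875. B = V − Δ·S = -172.4689.
(2,1): S=177.0720. Δ = (V_up−V_dn)/(S_up−S_dn) = (207.6100−242.7200)/(219.5693−150.5112) = -0.5084. V = [p*·207.6100 + (1−p*)·242.7200]/1.19 = 178.2448. B = V − Δ·S = 268.2704.
(2,2): S=258.3168. Δ = (V_up−V_dn)/(S_up−S_dn) = (277.9500−207.6100)/(320.3128−219.5693) = 0.6982. V = [p*·277.9500 + (1−p*)·207.6100]/1.19 = 225.9933. B = V − Δ·S = 45.6343.
(1,0): S=142.8000. Δ = (V_up−V_dn)/(S_up−S_dn) = (178.2448−188.7875)/(177.0720−121.3800) = -0.1893. V = [p*·178.2448 + (1−p*)·188.7875]/1.19 = 150.9214. B = V − Δ·S = 177.9541.
(1,1): S=208.3200. Δ = (V_up−V_dn)/(S_up−S_dn) = (225.9933−178.2448)/(258.3168−177.0720) = 0.5877. V = [p*·225.9933 + (1−p*)·178.2448]/1.19 = 184.7661. B = V − Δ·S = 62.3340.
(0,0): S=168.0000. Δ = (V_up−V_dn)/(S_up−S_dn) = (184.7661−150.9214)/(208.3200−142.8000) = 0.5166. V = [p*·184.7661 + (1−p*)·150.9214]/1.19 = 151.6194. B = V − Δ·S = 64.8379.
The time-0 hedge costs 151.6194, which is the no-arbitrage price.

(0,0): Delta=0.5166 Bond=64.8379
(1,0): Delta=-0.1893 Bond=177.9541
(1,1): Delta=0.5877 Bond=62.3340
(2,0): Delta=2.9762 Bond=-172.4689
(2,1): Delta=-0.5084 Bond=268.2704
(2,2): Delta=0.6982 Bond=45.6343
V0=151.6194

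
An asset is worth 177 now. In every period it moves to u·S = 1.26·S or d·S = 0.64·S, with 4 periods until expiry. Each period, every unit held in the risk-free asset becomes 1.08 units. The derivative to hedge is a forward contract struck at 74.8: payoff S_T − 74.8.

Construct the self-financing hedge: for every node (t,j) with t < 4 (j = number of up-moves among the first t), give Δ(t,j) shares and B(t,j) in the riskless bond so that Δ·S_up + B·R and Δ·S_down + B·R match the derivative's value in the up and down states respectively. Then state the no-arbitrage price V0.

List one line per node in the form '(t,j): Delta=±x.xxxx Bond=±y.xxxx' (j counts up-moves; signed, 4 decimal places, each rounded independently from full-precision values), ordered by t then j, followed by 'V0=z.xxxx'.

Under the risk-neutral measure, an up-move has probability p* = (R−d)/(u−d) = 0.7097 and values discount at R = 1.08.
Terminal values V(4,·): V(4,0)=-45.1043, V(4,1)=-16.3366, V(4,2)=40.2997, V(4,3)=151.8026, V(4,4)=371.3239
  t=3,j=0: stock 46.3995 → up 58.4634 (V=-16.3366), down 29.6957 (V=-45.1043). Price -22.8598; hedge Δ=1.0000, bond B=-69.2593.
  t=3,j=1: stock 91.3490 → up 115.0997 (V=40.2997), down 58.4634 (V=-16.3366). Price 22.0897; hedge Δ=1.0000, bond B=-69.2593.
  t=3,j=2: stock 179.8433 → up 226.6026 (V=151.8026), down 115.0997 (V=40.2997). Price 110.5841; hedge Δ=1.0000, bond B=-69.2593.
  t=3,j=3: stock 354.0666 → up 446.1239 (V=371.3239), down 226.6026 (V=151.8026). Price 284.8073; hedge Δ=1.0000, bond B=-69.2593.
  t=2,j=0: stock 72.4992 → up 91.3490 (V=22.0897), down 46.3995 (V=-22.8598). Price 8.3703; hedge Δ=1.0000, bond B=-64.1289.
  t=2,j=1: stock 142.7328 → up 179.8433 (V=110.5841), down 91.3490 (V=22.0897). Price 78.6039; hedge Δ=1.0000, bond B=-64.1289.
  t=2,j=2: stock 281.0052 → up 354.0666 (V=284.8073), down 179.8433 (V=110.5841). Price 216.8763; hedge Δ=1.0000, bond B=-64.1289.
  t=1,j=0: stock 113.2800 → up 142.7328 (V=78.6039), down 72.4992 (V=8.3703). Price 53.9013; hedge Δ=1.0000, bond B=-59.3787.
  t=1,j=1: stock 223.0200 → up 281.0052 (V=216.8763), down 142.7328 (V=78.6039). Price 163.6413; hedge Δ=1.0000, bond B=-59.3787.
  t=0,j=0: stock 177.0000 → up 223.0200 (V=163.6413), down 113.2800 (V=53.9013). Price 122.0198; hedge Δ=1.0000, bond B=-54.9802.
Root portfolio cost Δ·177+B reproduces V0=122.0198.

(0,0): Delta=1.0000 Bond=-54.9802
(1,0): Delta=1.0000 Bond=-59.3787
(1,1): Delta=1.0000 Bond=-59.3787
(2,0): Delta=1.0000 Bond=-64.1289
(2,1): Delta=1.0000 Bond=-64.1289
(2,2): Delta=1.0000 Bond=-64.1289
(3,0): Delta=1.0000 Bond=-69.2593
(3,1): Delta=1.0000 Bond=-69.2593
(3,2): Delta=1.0000 Bond=-69.2593
(3,3): Delta=1.0000 Bond=-69.2593
V0=122.0198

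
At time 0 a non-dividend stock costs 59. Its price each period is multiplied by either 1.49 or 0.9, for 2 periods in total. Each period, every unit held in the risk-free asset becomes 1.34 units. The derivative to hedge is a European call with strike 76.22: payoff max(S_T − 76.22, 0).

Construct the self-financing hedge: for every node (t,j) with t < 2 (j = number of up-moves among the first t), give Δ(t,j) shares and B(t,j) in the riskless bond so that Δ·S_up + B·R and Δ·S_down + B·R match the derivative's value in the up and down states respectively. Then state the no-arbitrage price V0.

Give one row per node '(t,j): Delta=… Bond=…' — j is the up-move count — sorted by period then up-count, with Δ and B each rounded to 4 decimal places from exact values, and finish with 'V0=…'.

Since d<R<u, set p* = (R−d)/(u−d) = 0.7458; price each node as the discounted p*-expectation of its children.
Terminal values V(2,·): V(2,0)=0.0000, V(2,1)=2.8990, V(2,2)=54.7659
Node (1,0) S=53.1000: V=(p*·2.8990+(1−p*)·0.0000)/1.34=1.6134; Δ=(2.8990−0.0000)/(79.1190−47.7900)=0.0925; B=V−Δ·S=-3.3002
Node (1,1) S=87.9100: V=(p*·54.7659+(1−p*)·2.8990)/1.34=31.0294; Δ=(54.7659−2.8990)/(130.9859−79.1190)=1.0000; B=V−Δ·S=-56.8806
Node (0,0) S=59.0000: V=(p*·31.0294+(1−p*)·1.6134)/1.34=17.5752; Δ=(31.0294−1.6134)/(87.9100−53.1000)=0.8450; B=V−Δ·S=-32.2824
Root portfolio cost Δ·59+B reproduces V0=17.5752.

(0,0): Delta=0.8450 Bond=-32.2824
(1,0): Delta=0.0925 Bond=-3.3002
(1,1): Delta=1.0000 Bond=-56.8806
V0=17.5752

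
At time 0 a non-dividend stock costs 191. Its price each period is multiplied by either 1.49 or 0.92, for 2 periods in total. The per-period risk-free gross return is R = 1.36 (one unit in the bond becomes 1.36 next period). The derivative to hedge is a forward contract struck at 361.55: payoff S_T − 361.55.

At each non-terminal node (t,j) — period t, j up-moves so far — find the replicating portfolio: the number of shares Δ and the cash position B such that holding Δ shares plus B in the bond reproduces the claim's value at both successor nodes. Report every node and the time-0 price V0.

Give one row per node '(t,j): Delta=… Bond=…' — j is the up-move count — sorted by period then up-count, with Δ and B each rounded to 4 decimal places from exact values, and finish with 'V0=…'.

(0,0): Delta=1.0000 Bond=-195.4747
(1,0): Delta=1.0000 Bond=-265.8456
(1,1): Delta=1.0000 Bond=-265.8456
V0=-4.4747

Since d<R<u, set p* = (R−d)/(u−d) = 0.7719; price each node as the discounted p*-expectation of its children.
At expiry t=2: V(2,0)=-199.8876, V(2,1)=-99.7272, V(2,2)=62.4891
  t=1,j=0: stock 175.7200 → up 261.8228 (V=-99.7272), down 161.6624 (V=-199.8876). Price -90.1256; hedge Δ=1.0000, bond B=-265.8456.
  t=1,j=1: stock 284.5900 → up 424.0391 (V=62.4891), down 261.8228 (V=-99.7272). Price 18.7444; hedge Δ=1.0000, bond B=-265.8456.
  t=0,j=0: stock 191.0000 → up 284.5900 (V=18.7444), down 175.7200 (V=-90.1256). Price -4.4747; hedge Δ=1.0000, bond B=-195.4747.
Check: Δ(0,0)·S0 + B(0,0) = -4.4747 = V0.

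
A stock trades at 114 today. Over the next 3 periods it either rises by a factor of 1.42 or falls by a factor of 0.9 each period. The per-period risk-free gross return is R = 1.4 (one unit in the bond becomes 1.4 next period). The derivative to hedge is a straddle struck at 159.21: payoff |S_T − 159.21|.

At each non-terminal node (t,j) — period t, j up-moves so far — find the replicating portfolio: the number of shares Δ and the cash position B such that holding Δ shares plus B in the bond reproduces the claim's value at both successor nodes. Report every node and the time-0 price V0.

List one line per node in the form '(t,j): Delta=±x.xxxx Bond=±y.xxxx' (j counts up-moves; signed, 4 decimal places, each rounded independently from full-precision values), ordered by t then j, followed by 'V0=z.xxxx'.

No-arbitrage ⇒ martingale measure with p* = (R−d)/(u−d) = 0.9615.
Terminal values V(3,·): V(3,0)=76.1040, V(3,1)=28.0872, V(3,2)=47.6726, V(3,3)=167.2048
(2,0): S=92.3400. Δ = (V_up−V_dn)/(S_up−S_dn) = (28.0872−76.1040)/(131.1228−83.1060) = -1.0000. V = [p*·28.0872 + (1−p*)·76.1040]/1.4 = 21.3814. B = V − Δ·S = 113.7214.
(2,1): S=145.6920. Δ = (V_up−V_dn)/(S_up−S_dn) = (47.6726−28.0872)/(206.8826−131.1228) = 0.2585. V = [p*·47.6726 + (1−p*)·28.0872]/1.4 = 33.5138. B = V − Δ·S = -4.1505.
(2,2): S=229.8696. Δ = (V_up−V_dn)/(S_up−S_dn) = (167.2048−47.6726)/(326.4148−206.8826) = 1.0000. V = [p*·167.2048 + (1−p*)·47.6726]/1.4 = 116.1482. B = V − Δ·S = -113.7214.
(1,0): S=102.6000. Δ = (V_up−V_dn)/(S_up−S_dn) = (33.5138−21.3814)/(145.6920−92.3400) = 0.2274. V = [p*·33.5138 + (1−p*)·21.3814]/1.4 = 23.6051. B = V − Δ·S = 0.2736.
(1,1): S=161.8800. Δ = (V_up−V_dn)/(S_up−S_dn) = (116.1482−33.5138)/(229.8696−145.6920) = 0.9817. V = [p*·116.1482 + (1−p*)·33.5138]/1.4 = 80.6928. B = V − Δ·S = -78.2194.
(0,0): S=114.0000. Δ = (V_up−V_dn)/(S_up−S_dn) = (80.6928−23.6051)/(161.8800−102.6000) = 0.9630. V = [p*·80.6928 + (1−p*)·23.6051]/1.4 = 56.0694. B = V − Δ·S = -53.7146.
The time-0 hedge costs 56.0694, which is the no-arbitrage price.

(0,0): Delta=0.9630 Bond=-53.7146
(1,0): Delta=0.2274 Bond=0.2736
(1,1): Delta=0.9817 Bond=-78.2194
(2,0): Delta=-1.0000 Bond=113.7214
(2,1): Delta=0.2585 Bond=-4.1505
(2,2): Delta=1.0000 Bond=-113.7214
V0=56.0694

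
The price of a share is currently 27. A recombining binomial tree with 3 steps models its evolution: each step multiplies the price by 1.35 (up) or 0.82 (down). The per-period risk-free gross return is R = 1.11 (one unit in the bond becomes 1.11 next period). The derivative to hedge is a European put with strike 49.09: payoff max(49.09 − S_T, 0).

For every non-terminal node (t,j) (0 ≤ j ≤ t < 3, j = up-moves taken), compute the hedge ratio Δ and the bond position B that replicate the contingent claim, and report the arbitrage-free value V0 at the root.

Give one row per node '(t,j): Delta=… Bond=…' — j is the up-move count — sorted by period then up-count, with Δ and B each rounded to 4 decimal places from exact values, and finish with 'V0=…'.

(0,0): Delta=-0.7056 Bond=30.0211
(1,0): Delta=-1.0000 Bond=39.8425
(1,1): Delta=-0.5575 Bond=27.9283
(2,0): Delta=-1.0000 Bond=44.2252
(2,1): Delta=-1.0000 Bond=44.2252
(2,2): Delta=-0.3351 Bond=20.0557
V0=10.9712

No-arbitrage ⇒ martingale measure with p* = (R−d)/(u−d) = 0.5472.
At expiry t=3: V(3,0)=34.2031, V(3,1)=24.5810, V(3,2)=8.7399, V(3,3)=0.0000
(2,0): S=18.1548. Δ = (V_up−V_dn)/(S_up−S_dn) = (24.5810−34.2031)/(24.5090−14.8869) = -1.0000. V = [p*·24.5810 + (1−p*)·34.2031]/1.11 = 26.0704. B = V − Δ·S = 44.2252.
(2,1): S=29.8890. Δ = (V_up−V_dn)/(S_up−S_dn) = (8.7399−24.5810)/(40.3501−24.5090) = -1.0000. V = [p*·8.7399 + (1−p*)·24.5810]/1.11 = 14.3362. B = V − Δ·S = 44.2252.
(2,2): S=49.2075. Δ = (V_up−V_dn)/(S_up−S_dn) = (0.0000−8.7399)/(66.4301−40.3501) = -0.3351. V = [p*·0.0000 + (1−p*)·8.7399]/1.11 = 3.5655. B = V − Δ·S = 20.0557.
(1,0): S=22.1400. Δ = (V_up−V_dn)/(S_up−S_dn) = (14.3362−26.0704)/(29.8890−18.1548) = -1.0000. V = [p*·14.3362 + (1−p*)·26.0704]/1.11 = 17.7025. B = V − Δ·S = 39.8425.
(1,1): S=36.4500. Δ = (V_up−V_dn)/(S_up−S_dn) = (3.5655−14.3362)/(49.2075−29.8890) = -0.5575. V = [p*·3.5655 + (1−p*)·14.3362]/1.11 = 7.6061. B = V − Δ·S = 27.9283.
(0,0): S=27.0000. Δ = (V_up−V_dn)/(S_up−S_dn) = (7.6061−17.7025)/(36.4500−22.1400) = -0.7056. V = [p*·7.6061 + (1−p*)·17.7025]/1.11 = 10.9712. B = V − Δ·S = 30.0211.
Self-financing check: at every node Δ·S+B equals the discounted successor values.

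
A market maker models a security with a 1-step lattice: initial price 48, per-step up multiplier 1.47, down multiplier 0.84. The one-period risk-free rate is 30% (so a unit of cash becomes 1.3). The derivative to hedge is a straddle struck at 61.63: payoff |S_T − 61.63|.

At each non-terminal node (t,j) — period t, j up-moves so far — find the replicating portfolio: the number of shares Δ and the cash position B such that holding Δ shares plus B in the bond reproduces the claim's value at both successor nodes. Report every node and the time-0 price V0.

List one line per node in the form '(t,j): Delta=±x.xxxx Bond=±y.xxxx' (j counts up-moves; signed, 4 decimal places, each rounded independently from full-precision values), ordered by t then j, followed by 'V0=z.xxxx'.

(0,0): Delta=-0.4094 Bond=29.0897
V0=9.4389

Risk-neutral probability p* = (R−d)/(u−d) = (1.3−0.84)/(1.47−0.84) = 0.7302.
Terminal values V(1,·): V(1,0)=21.3100, V(1,1)=8.9300
(0,0): S=48.0000. Δ = (V_up−V_dn)/(S_up−S_dn) = (8.9300−21.3100)/(70.5600−40.3200) = -0.4094. V = [p*·8.9300 + (1−p*)·21.3100]/1.3 = 9.4389. B = V − Δ·S = 29.0897.
The time-0 hedge costs 9.4389, which is the no-arbitrage price.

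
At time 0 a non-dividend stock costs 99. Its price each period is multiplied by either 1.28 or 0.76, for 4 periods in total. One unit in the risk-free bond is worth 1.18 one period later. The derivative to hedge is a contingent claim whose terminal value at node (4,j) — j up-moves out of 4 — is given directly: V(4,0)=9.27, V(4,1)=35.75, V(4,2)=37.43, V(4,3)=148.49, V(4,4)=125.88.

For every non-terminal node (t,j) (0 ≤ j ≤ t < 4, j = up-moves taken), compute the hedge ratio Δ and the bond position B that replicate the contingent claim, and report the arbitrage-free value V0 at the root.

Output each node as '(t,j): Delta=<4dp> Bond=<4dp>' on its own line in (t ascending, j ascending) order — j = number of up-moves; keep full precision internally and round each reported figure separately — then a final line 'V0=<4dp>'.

Since d<R<u, set p* = (R−d)/(u−d) = 0.8077; price each node as the discounted p*-expectation of its children.
Terminal values V(4,·): V(4,0)=9.2700, V(4,1)=35.7500, V(4,2)=37.4300, V(4,3)=148.4900, V(4,4)=125.8800
(3,0): S=43.4586. Δ = (V_up−V_dn)/(S_up−S_dn) = (35.7500−9.2700)/(55.6270−33.0286) = 1.1718. V = [p*·35.7500 + (1−p*)·9.2700]/1.18 = 25.9811. B = V − Δ·S = -24.9420.
(3,1): S=73.1935. Δ = (V_up−V_dn)/(S_up−S_dn) = (37.4300−35.7500)/(93.6876−55.6270) = 0.0441. V = [p*·37.4300 + (1−p*)·35.7500]/1.18 = 31.4465. B = V − Δ·S = 28.2158.
(3,2): S=123.2732. Δ = (V_up−V_dn)/(S_up−S_dn) = (148.4900−37.4300)/(157.7897−93.6876) = 1.7325. V = [p*·148.4900 + (1−p*)·37.4300]/1.18 = 107.7392. B = V − Δ·S = -105.8377.
(3,3): S=207.6180. Δ = (V_up−V_dn)/(S_up−S_dn) = (125.8800−148.4900)/(265.7511−157.7897) = -0.2094. V = [p*·125.8800 + (1−p*)·148.4900]/1.18 = 110.3628. B = V − Δ·S = 153.8435.
(2,0): S=57.1824. Δ = (V_up−V_dn)/(S_up−S_dn) = (31.4465−25.9811)/(73.1935−43.4586) = 0.1838. V = [p*·31.4465 + (1−p*)·25.9811]/1.18 = 25.7589. B = V − Δ·S = 15.2484.
(2,1): S=96.3072. Δ = (V_up−V_dn)/(S_up−S_dn) = (107.7392−31.4465)/(123.2732−73.1935) = 1.5234. V = [p*·107.7392 + (1−p*)·31.4465]/1.18 = 78.8708. B = V − Δ·S = -67.8459.
(2,2): S=162.2016. Δ = (V_up−V_dn)/(S_up−S_dn) = (110.3628−107.7392)/(207.6180−123.2732) = 0.0311. V = [p*·110.3628 + (1−p*)·107.7392]/1.18 = 93.1002. B = V − Δ·S = 88.0550.
(1,0): S=75.2400. Δ = (V_up−V_dn)/(S_up−S_dn) = (78.8708−25.7589)/(96.3072−57.1824) = 1.3575. V = [p*·78.8708 + (1−p*)·25.7589]/1.18 = 58.1839. B = V − Δ·S = -43.9544.
(1,1): S=126.7200. Δ = (V_up−V_dn)/(S_up−S_dn) = (93.1002−78.8708)/(162.2016−96.3072) = 0.2159. V = [p*·93.1002 + (1−p*)·78.8708]/1.18 = 76.5795. B = V − Δ·S = 49.2153.
(0,0): S=99.0000. Δ = (V_up−V_dn)/(S_up−S_dn) = (76.5795−58.1839)/(126.7200−75.2400) = 0.3573. V = [p*·76.5795 + (1−p*)·58.1839]/1.18 = 61.8999. B = V − Δ·S = 26.5237.
The time-0 hedge costs 61.8999, which is the no-arbitrage price.

(0,0): Delta=0.3573 Bond=26.5237
(1,0): Delta=1.3575 Bond=-43.9544
(1,1): Delta=0.2159 Bond=49.2153
(2,0): Delta=0.1838 Bond=15.2484
(2,1): Delta=1.5234 Bond=-67.8459
(2,2): Delta=0.0311 Bond=88.0550
(3,0): Delta=1.1718 Bond=-24.9420
(3,1): Delta=0.0441 Bond=28.2158
(3,2): Delta=1.7325 Bond=-105.8377
(3,3): Delta=-0.2094 Bond=153.8435
V0=61.8999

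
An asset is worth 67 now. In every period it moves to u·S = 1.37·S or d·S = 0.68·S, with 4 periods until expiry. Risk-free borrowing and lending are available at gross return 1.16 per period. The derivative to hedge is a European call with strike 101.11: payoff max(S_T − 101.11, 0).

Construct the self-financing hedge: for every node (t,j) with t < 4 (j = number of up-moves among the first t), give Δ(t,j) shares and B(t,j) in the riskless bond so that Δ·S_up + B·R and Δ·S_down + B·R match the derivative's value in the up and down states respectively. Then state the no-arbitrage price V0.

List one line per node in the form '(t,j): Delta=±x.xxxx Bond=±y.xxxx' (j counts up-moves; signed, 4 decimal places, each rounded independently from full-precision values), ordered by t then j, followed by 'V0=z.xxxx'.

(0,0): Delta=0.6528 Bond=-22.6569
(1,0): Delta=0.1835 Bond=-4.9011
(1,1): Delta=0.7547 Bond=-35.6361
(2,0): Delta=0.0000 Bond=0.0000
(2,1): Delta=0.2234 Bond=-8.1727
(2,2): Delta=0.8701 Bond=-55.8477
(3,0): Delta=0.0000 Bond=0.0000
(3,1): Delta=0.0000 Bond=0.0000
(3,2): Delta=0.2719 Bond=-13.6279
(3,3): Delta=1.0000 Bond=-87.1638
V0=21.0808

Risk-neutral probability p* = (R−d)/(u−d) = (1.16−0.68)/(1.37−0.68) = 0.6957.
Payoff layer (t=4): V(4,0)=0.0000, V(4,1)=0.0000, V(4,2)=0.0000, V(4,3)=16.0408, V(4,4)=134.9145
  t=3,j=0: stock 21.0669 → up 28.8617 (V=0.0000), down 14.3255 (V=0.0000). Price 0.0000; hedge Δ=0.0000, bond B=0.0000.
  t=3,j=1: stock 42.4437 → up 58.1479 (V=0.0000), down 28.8617 (V=0.0000). Price 0.0000; hedge Δ=0.0000, bond B=0.0000.
  t=3,j=2: stock 85.5116 → up 117.1508 (V=16.0408), down 58.1479 (V=0.0000). Price 9.6197; hedge Δ=0.2719, bond B=-13.6279.
  t=3,j=3: stock 172.2807 → up 236.0245 (V=134.9145), down 117.1508 (V=16.0408). Price 85.1169; hedge Δ=1.0000, bond B=-87.1638.
  t=2,j=0: stock 30.9808 → up 42.4437 (V=0.0000), down 21.0669 (V=0.0000). Price 0.0000; hedge Δ=0.0000, bond B=0.0000.
  t=2,j=1: stock 62.4172 → up 85.5116 (V=9.6197), down 42.4437 (V=0.0000). Price 5.7689; hedge Δ=0.2234, bond B=-8.1727.
  t=2,j=2: stock 125.7523 → up 172.2807 (V=85.1169), down 85.5116 (V=9.6197). Price 53.5685; hedge Δ=0.8701, bond B=-55.8477.
  t=1,j=0: stock 45.5600 → up 62.4172 (V=5.7689), down 30.9808 (V=0.0000). Price 3.4596; hedge Δ=0.1835, bond B=-4.9011.
  t=1,j=1: stock 91.7900 → up 125.7523 (V=53.5685), down 62.4172 (V=5.7689). Price 33.6386; hedge Δ=0.7547, bond B=-35.6361.
  t=0,j=0: stock 67.0000 → up 91.7900 (V=33.6386), down 45.5600 (V=3.4596). Price 21.0808; hedge Δ=0.6528, bond B=-22.6569.
Check: Δ(0,0)·S0 + B(0,0) = 21.0808 = V0.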